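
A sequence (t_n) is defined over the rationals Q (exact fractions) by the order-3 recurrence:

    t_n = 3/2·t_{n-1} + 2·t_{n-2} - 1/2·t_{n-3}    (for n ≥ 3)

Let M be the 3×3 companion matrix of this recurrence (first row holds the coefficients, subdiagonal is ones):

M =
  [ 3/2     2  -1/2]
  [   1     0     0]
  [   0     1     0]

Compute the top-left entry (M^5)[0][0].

1511/32

(M^5)[0][0] is the top entry after applying M 5 times to the unit state (1, 0, 0). Equivalently it is h_{7} for the auxiliary sequence (h_n) obeying the same recurrence with h_2 = 1 and h_i = 0 for 0 ≤ i < 2:
h_3 = 3/2·1 + 2·0 + -1/2·0 = 3/2
h_4 = 3/2·3/2 + 2·1 + -1/2·0 = 17/4
h_5 = 3/2·17/4 + 2·3/2 + -1/2·1 = 71/8
h_6 = 3/2·71/8 + 2·17/4 + -1/2·3/2 = 337/16
h_7 = 3/2·337/16 + 2·71/8 + -1/2·17/4 = 1511/32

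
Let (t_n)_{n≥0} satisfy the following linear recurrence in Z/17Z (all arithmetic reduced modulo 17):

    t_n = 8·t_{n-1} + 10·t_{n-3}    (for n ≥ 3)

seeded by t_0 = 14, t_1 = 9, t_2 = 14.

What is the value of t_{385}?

9

t_3 = 8·14 + 0·9 + 10·14 = 14
t_4 = 8·14 + 0·14 + 10·9 = 15
t_5 = 8·15 + 0·14 + 10·14 = 5
t_6 = 8·5 + 0·15 + 10·14 = 10
t_7 = 8·10 + 0·5 + 10·15 = 9
t_8 = 8·9 + 0·10 + 10·5 = 3
t_9 = 8·3 + 0·9 + 10·10 = 5
t_10 = 8·5 + 0·3 + 10·9 = 11
t_11 = 8·11 + 0·5 + 10·3 = 16
t_12 = 8·16 + 0·11 + 10·5 = 8
t_13 = 8·8 + 0·16 + 10·11 = 4
t_14 = 8·4 + 0·8 + 10·16 = 5
t_15 = 8·5 + 0·4 + 10·8 = 1
t_16 = 8·1 + 0·5 + 10·4 = 14
t_17 = 8·14 + 0·1 + 10·5 = 9
t_18 = 8·9 + 0·14 + 10·1 = 14
(t_16, t_17, t_18) = (14, 9, 14) = (t_0, t_1, t_2), so the sequence has period 16.
385 ≡ 1 (mod 16), hence t_385 = t_1 = 9.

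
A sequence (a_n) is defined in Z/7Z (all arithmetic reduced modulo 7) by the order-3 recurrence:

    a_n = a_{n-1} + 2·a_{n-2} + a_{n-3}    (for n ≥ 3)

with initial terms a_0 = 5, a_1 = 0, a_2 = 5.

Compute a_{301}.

a_3 = 1·5 + 2·0 + 1·5 = 3
a_4 = 1·3 + 2·5 + 1·0 = 6
a_5 = 1·6 + 2·3 + 1·5 = 3
a_6 = 1·3 + 2·6 + 1·3 = 4
a_7 = 1·4 + 2·3 + 1·6 = 2
a_8 = 1·2 + 2·4 + 1·3 = 6
a_9 = 1·6 + 2·2 + 1·4 = 0
a_10 = 1·0 + 2·6 + 1·2 = 0
a_11 = 1·0 + 2·0 + 1·6 = 6
a_12 = 1·6 + 2·0 + 1·0 = 6
a_13 = 1·6 + 2·6 + 1·0 = 4
a_14 = 1·4 + 2·6 + 1·6 = 1
a_15 = 1·1 + 2·4 + 1·6 = 1
a_16 = 1·1 + 2·1 + 1·4 = 0
a_17 = 1·0 + 2·1 + 1·1 = 3
a_18 = 1·3 + 2·0 + 1·1 = 4
a_19 = 1·4 + 2·3 + 1·0 = 3
a_20 = 1·3 + 2·4 + 1·3 = 0
a_21 = 1·0 + 2·3 + 1·4 = 3
a_22 = 1·3 + 2·0 + 1·3 = 6
a_23 = 1·6 + 2·3 + 1·0 = 5
a_24 = 1·5 + 2·6 + 1·3 = 6
a_25 = 1·6 + 2·5 + 1·6 = 1
a_26 = 1·1 + 2·6 + 1·5 = 4
a_27 = 1·4 + 2·1 + 1·6 = 5
a_28 = 1·5 + 2·4 + 1·1 = 0
a_29 = 1·0 + 2·5 + 1·4 = 0
a_30 = 1·0 + 2·0 + 1·5 = 5
a_31 = 1·5 + 2·0 + 1·0 = 5
a_32 = 1·5 + 2·5 + 1·0 = 1
a_33 = 1·1 + 2·5 + 1·5 = 2
a_34 = 1·2 + 2·1 + 1·5 = 2
a_35 = 1·2 + 2·2 + 1·1 = 0
a_36 = 1·0 + 2·2 + 1·2 = 6
a_37 = 1·6 + 2·0 + 1·2 = 1
a_38 = 1·1 + 2·6 + 1·0 = 6
a_39 = 1·6 + 2·1 + 1·6 = 0
a_40 = 1·0 + 2·6 + 1·1 = 6
a_41 = 1·6 + 2·0 + 1·6 = 5
a_42 = 1·5 + 2·6 + 1·0 = 3
a_43 = 1·3 + 2·5 + 1·6 = 5
a_44 = 1·5 + 2·3 + 1·5 = 2
a_45 = 1·2 + 2·5 + 1·3 = 1
a_46 = 1·1 + 2·2 + 1·5 = 3
a_47 = 1·3 + 2·1 + 1·2 = 0
a_48 = 1·0 + 2·3 + 1·1 = 0
a_49 = 1·0 + 2·0 + 1·3 = 3
a_50 = 1·3 + 2·0 + 1·0 = 3
a_51 = 1·3 + 2·3 + 1·0 = 2
a_52 = 1·2 + 2·3 + 1·3 = 4
a_53 = 1·4 + 2·2 + 1·3 = 4
a_54 = 1·4 + 2·4 + 1·2 = 0
a_55 = 1·0 + 2·4 + 1·4 = 5
a_56 = 1·5 + 2·0 + 1·4 = 2
a_57 = 1·2 + 2·5 + 1·0 = 5
a_58 = 1·5 + 2·2 + 1·5 = 0
a_59 = 1·0 + 2·5 + 1·2 = 5
(a_57, a_58, a_59) = (5, 0, 5) = (a_0, a_1, a_2), so the sequence has period 57.
301 ≡ 16 (mod 57), hence a_301 = a_16 = 0.

0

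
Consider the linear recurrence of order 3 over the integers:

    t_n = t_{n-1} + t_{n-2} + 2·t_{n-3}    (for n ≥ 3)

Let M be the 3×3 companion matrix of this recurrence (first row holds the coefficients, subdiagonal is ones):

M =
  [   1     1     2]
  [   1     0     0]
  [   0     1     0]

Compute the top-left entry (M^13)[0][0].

4681

(M^13)[0][0] is the top entry after applying M 13 times to the unit state (1, 0, 0). Equivalently it is h_{15} for the auxiliary sequence (h_n) obeying the same recurrence with h_2 = 1 and h_i = 0 for 0 ≤ i < 2:
h_3 = 1·1 + 1·0 + 2·0 = 1
h_4 = 1·1 + 1·1 + 2·0 = 2
h_5 = 1·2 + 1·1 + 2·1 = 5
h_6 = 1·5 + 1·2 + 2·1 = 9
h_7 = 1·9 + 1·5 + 2·2 = 18
h_8 = 1·18 + 1·9 + 2·5 = 37
h_9 = 1·37 + 1·18 + 2·9 = 73
h_10 = 1·73 + 1·37 + 2·18 = 146
h_11 = 1·146 + 1·73 + 2·37 = 293
h_12 = 1·293 + 1·146 + 2·73 = 585
h_13 = 1·585 + 1·293 + 2·146 = 1170
h_14 = 1·1170 + 1·585 + 2·293 = 2341
h_15 = 1·2341 + 1·1170 + 2·585 = 4681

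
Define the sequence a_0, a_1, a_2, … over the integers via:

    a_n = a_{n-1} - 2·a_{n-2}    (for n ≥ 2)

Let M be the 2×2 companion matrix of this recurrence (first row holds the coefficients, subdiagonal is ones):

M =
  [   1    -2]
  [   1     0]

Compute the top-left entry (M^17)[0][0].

85

(M^17)[0][0] is the top entry after applying M 17 times to the unit state (1, 0). Equivalently it is h_{18} for the auxiliary sequence (h_n) obeying the same recurrence with h_1 = 1 and h_i = 0 for 0 ≤ i < 1:
h_2 = 1·1 + -2·0 = 1
h_3 = 1·1 + -2·1 = -1
h_4 = 1·-1 + -2·1 = -3
h_5 = 1·-3 + -2·-1 = -1
h_6 = 1·-1 + -2·-3 = 5
h_7 = 1·5 + -2·-1 = 7
h_8 = 1·7 + -2·5 = -3
h_9 = 1·-3 + -2·7 = -17
h_10 = 1·-17 + -2·-3 = -11
h_11 = 1·-11 + -2·-17 = 23
h_12 = 1·23 + -2·-11 = 45
h_13 = 1·45 + -2·23 = -1
h_14 = 1·-1 + -2·45 = -91
h_15 = 1·-91 + -2·-1 = -89
h_16 = 1·-89 + -2·-91 = 93
h_17 = 1·93 + -2·-89 = 271
h_18 = 1·271 + -2·93 = 85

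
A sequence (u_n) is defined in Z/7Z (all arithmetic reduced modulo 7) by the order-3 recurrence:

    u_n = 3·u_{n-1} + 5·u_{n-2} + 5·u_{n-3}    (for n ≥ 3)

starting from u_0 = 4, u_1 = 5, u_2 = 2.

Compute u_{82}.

u_3 = 3·2 + 5·5 + 5·4 = 2
u_4 = 3·2 + 5·2 + 5·5 = 6
u_5 = 3·6 + 5·2 + 5·2 = 3
u_6 = 3·3 + 5·6 + 5·2 = 0
u_7 = 3·0 + 5·3 + 5·6 = 3
u_8 = 3·3 + 5·0 + 5·3 = 3
u_9 = 3·3 + 5·3 + 5·0 = 3
u_10 = 3·3 + 5·3 + 5·3 = 4
u_11 = 3·4 + 5·3 + 5·3 = 0
u_12 = 3·0 + 5·4 + 5·3 = 0
u_13 = 3·0 + 5·0 + 5·4 = 6
u_14 = 3·6 + 5·0 + 5·0 = 4
u_15 = 3·4 + 5·6 + 5·0 = 0
u_16 = 3·0 + 5·4 + 5·6 = 1
u_17 = 3·1 + 5·0 + 5·4 = 2
u_18 = 3·2 + 5·1 + 5·0 = 4
u_19 = 3·4 + 5·2 + 5·1 = 6
u_20 = 3·6 + 5·4 + 5·2 = 6
u_21 = 3·6 + 5·6 + 5·4 = 5
u_22 = 3·5 + 5·6 + 5·6 = 5
u_23 = 3·5 + 5·5 + 5·6 = 0
u_24 = 3·0 + 5·5 + 5·5 = 1
u_25 = 3·1 + 5·0 + 5·5 = 0
u_26 = 3·0 + 5·1 + 5·0 = 5
u_27 = 3·5 + 5·0 + 5·1 = 6
u_28 = 3·6 + 5·5 + 5·0 = 1
u_29 = 3·1 + 5·6 + 5·5 = 2
u_30 = 3·2 + 5·1 + 5·6 = 6
u_31 = 3·6 + 5·2 + 5·1 = 5
u_32 = 3·5 + 5·6 + 5·2 = 6
u_33 = 3·6 + 5·5 + 5·6 = 3
u_34 = 3·3 + 5·6 + 5·5 = 1
u_35 = 3·1 + 5·3 + 5·6 = 6
u_36 = 3·6 + 5·1 + 5·3 = 3
u_37 = 3·3 + 5·6 + 5·1 = 2
u_38 = 3·2 + 5·3 + 5·6 = 2
u_39 = 3·2 + 5·2 + 5·3 = 3
u_40 = 3·3 + 5·2 + 5·2 = 1
u_41 = 3·1 + 5·3 + 5·2 = 0
u_42 = 3·0 + 5·1 + 5·3 = 6
u_43 = 3·6 + 5·0 + 5·1 = 2
u_44 = 3·2 + 5·6 + 5·0 = 1
u_45 = 3·1 + 5·2 + 5·6 = 1
u_46 = 3·1 + 5·1 + 5·2 = 4
u_47 = 3·4 + 5·1 + 5·1 = 1
u_48 = 3·1 + 5·4 + 5·1 = 0
u_49 = 3·0 + 5·1 + 5·4 = 4
u_50 = 3·4 + 5·0 + 5·1 = 3
u_51 = 3·3 + 5·4 + 5·0 = 1
u_52 = 3·1 + 5·3 + 5·4 = 3
u_53 = 3·3 + 5·1 + 5·3 = 1
u_54 = 3·1 + 5·3 + 5·1 = 2
u_55 = 3·2 + 5·1 + 5·3 = 5
u_56 = 3·5 + 5·2 + 5·1 = 2
u_57 = 3·2 + 5·5 + 5·2 = 6
u_58 = 3·6 + 5·2 + 5·5 = 4
u_59 = 3·4 + 5·6 + 5·2 = 3
u_60 = 3·3 + 5·4 + 5·6 = 3
u_61 = 3·3 + 5·3 + 5·4 = 2
u_62 = 3·2 + 5·3 + 5·3 = 1
u_63 = 3·1 + 5·2 + 5·3 = 0
u_64 = 3·0 + 5·1 + 5·2 = 1
u_65 = 3·1 + 5·0 + 5·1 = 1
u_66 = 3·1 + 5·1 + 5·0 = 1
u_67 = 3·1 + 5·1 + 5·1 = 6
u_68 = 3·6 + 5·1 + 5·1 = 0
u_69 = 3·0 + 5·6 + 5·1 = 0
u_70 = 3·0 + 5·0 + 5·6 = 2
u_71 = 3·2 + 5·0 + 5·0 = 6
u_72 = 3·6 + 5·2 + 5·0 = 0
u_73 = 3·0 + 5·6 + 5·2 = 5
u_74 = 3·5 + 5·0 + 5·6 = 3
u_75 = 3·3 + 5·5 + 5·0 = 6
u_76 = 3·6 + 5·3 + 5·5 = 2
u_77 = 3·2 + 5·6 + 5·3 = 2
u_78 = 3·2 + 5·2 + 5·6 = 4
u_79 = 3·4 + 5·2 + 5·2 = 4
u_80 = 3·4 + 5·4 + 5·2 = 0
u_81 = 3·0 + 5·4 + 5·4 = 5
u_82 = 3·5 + 5·0 + 5·4 = 0

0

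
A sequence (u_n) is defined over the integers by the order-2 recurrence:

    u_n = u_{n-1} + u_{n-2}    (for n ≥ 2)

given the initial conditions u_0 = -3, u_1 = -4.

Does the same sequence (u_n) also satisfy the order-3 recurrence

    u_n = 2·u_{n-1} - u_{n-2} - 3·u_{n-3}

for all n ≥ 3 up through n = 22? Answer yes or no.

Terms u_0..u_22: -3, -4, -7, -11, -18, -29, -47, -76, -123, -199, -322, -521, -843, -1364, -2207, -3571, -5778, -9349, -15127, -24476, -39603, -64079, -103682
n=3: candidate gives -1, actual u_3 = -11 ✗

no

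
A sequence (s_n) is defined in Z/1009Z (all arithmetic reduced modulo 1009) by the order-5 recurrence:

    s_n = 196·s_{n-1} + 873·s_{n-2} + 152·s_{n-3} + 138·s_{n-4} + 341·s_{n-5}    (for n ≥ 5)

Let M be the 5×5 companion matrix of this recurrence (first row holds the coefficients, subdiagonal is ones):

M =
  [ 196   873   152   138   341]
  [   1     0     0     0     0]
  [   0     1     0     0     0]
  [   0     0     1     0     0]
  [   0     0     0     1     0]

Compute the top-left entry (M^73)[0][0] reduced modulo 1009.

883

(M^73)[0][0] is the top entry after applying M 73 times to the unit state (1, 0, 0, 0, 0). Equivalently it is h_{77} for the auxiliary sequence (h_n) obeying the same recurrence with h_4 = 1 and h_i = 0 for 0 ≤ i < 4:
h_5 = 196·1 + 873·0 + 152·0 + 138·0 + 341·0 = 196
h_6 = 196·196 + 873·1 + 152·0 + 138·0 + 341·0 = 947
h_7 = 196·947 + 873·196 + 152·1 + 138·0 + 341·0 = 695
h_8 = 196·695 + 873·947 + 152·196 + 138·1 + 341·0 = 25
h_9 = 196·25 + 873·695 + 152·947 + 138·196 + 341·1 = 993
h_10 = 196·993 + 873·25 + 152·695 + 138·947 + 341·196 = 989
h_11 = 196·989 + 873·993 + 152·25 + 138·695 + 341·947 = 140
h_12 = 196·140 + 873·989 + 152·993 + 138·25 + 341·695 = 788
h_13 = 196·788 + 873·140 + 152·989 + 138·993 + 341·25 = 452
h_14 = 196·452 + 873·788 + 152·140 + 138·989 + 341·993 = 542
h_15 = 196·542 + 873·452 + 152·788 + 138·140 + 341·989 = 461
h_16 = 196·461 + 873·542 + 152·452 + 138·788 + 341·140 = 681
h_17 = 196·681 + 873·461 + 152·542 + 138·452 + 341·788 = 937
h_18 = 196·937 + 873·681 + 152·461 + 138·542 + 341·452 = 562
h_19 = 196·562 + 873·937 + 152·681 + 138·461 + 341·542 = 693
h_20 = 196·693 + 873·562 + 152·937 + 138·681 + 341·461 = 967
h_21 = 196·967 + 873·693 + 152·562 + 138·937 + 341·681 = 402
h_22 = 196·402 + 873·967 + 152·693 + 138·562 + 341·937 = 684
h_23 = 196·684 + 873·402 + 152·967 + 138·693 + 341·562 = 71
h_24 = 196·71 + 873·684 + 152·402 + 138·967 + 341·693 = 623
h_25 = 196·623 + 873·71 + 152·684 + 138·402 + 341·967 = 279
h_26 = 196·279 + 873·623 + 152·71 + 138·684 + 341·402 = 332
h_27 = 196·332 + 873·279 + 152·623 + 138·71 + 341·684 = 617
h_28 = 196·617 + 873·332 + 152·279 + 138·623 + 341·71 = 339
h_29 = 196·339 + 873·617 + 152·332 + 138·279 + 341·623 = 412
h_30 = 196·412 + 873·339 + 152·617 + 138·332 + 341·279 = 993
h_31 = 196·993 + 873·412 + 152·339 + 138·617 + 341·332 = 17
h_32 = 196·17 + 873·993 + 152·412 + 138·339 + 341·617 = 413
h_33 = 196·413 + 873·17 + 152·993 + 138·412 + 341·339 = 445
h_34 = 196·445 + 873·413 + 152·17 + 138·993 + 341·412 = 390
h_35 = 196·390 + 873·445 + 152·413 + 138·17 + 341·993 = 920
h_36 = 196·920 + 873·390 + 152·445 + 138·413 + 341·17 = 416
h_37 = 196·416 + 873·920 + 152·390 + 138·445 + 341·413 = 1004
h_38 = 196·1004 + 873·416 + 152·920 + 138·390 + 341·445 = 284
h_39 = 196·284 + 873·1004 + 152·416 + 138·920 + 341·390 = 142
h_40 = 196·142 + 873·284 + 152·1004 + 138·416 + 341·920 = 372
h_41 = 196·372 + 873·142 + 152·284 + 138·1004 + 341·416 = 819
h_42 = 196·819 + 873·372 + 152·142 + 138·284 + 341·1004 = 500
h_43 = 196·500 + 873·819 + 152·372 + 138·142 + 341·284 = 178
h_44 = 196·178 + 873·500 + 152·819 + 138·372 + 341·142 = 433
h_45 = 196·433 + 873·178 + 152·500 + 138·819 + 341·372 = 177
h_46 = 196·177 + 873·433 + 152·178 + 138·500 + 341·819 = 7
h_47 = 196·7 + 873·177 + 152·433 + 138·178 + 341·500 = 56
h_48 = 196·56 + 873·7 + 152·177 + 138·433 + 341·178 = 985
h_49 = 196·985 + 873·56 + 152·7 + 138·177 + 341·433 = 392
h_50 = 196·392 + 873·985 + 152·56 + 138·7 + 341·177 = 599
h_51 = 196·599 + 873·392 + 152·985 + 138·56 + 341·7 = 938
h_52 = 196·938 + 873·599 + 152·392 + 138·985 + 341·56 = 168
h_53 = 196·168 + 873·938 + 152·599 + 138·392 + 341·985 = 951
h_54 = 196·951 + 873·168 + 152·938 + 138·599 + 341·392 = 805
h_55 = 196·805 + 873·951 + 152·168 + 138·938 + 341·599 = 227
h_56 = 196·227 + 873·805 + 152·951 + 138·168 + 341·938 = 844
h_57 = 196·844 + 873·227 + 152·805 + 138·951 + 341·168 = 469
h_58 = 196·469 + 873·844 + 152·227 + 138·805 + 341·951 = 38
h_59 = 196·38 + 873·469 + 152·844 + 138·227 + 341·805 = 417
h_60 = 196·417 + 873·38 + 152·469 + 138·844 + 341·227 = 689
h_61 = 196·689 + 873·417 + 152·38 + 138·469 + 341·844 = 746
h_62 = 196·746 + 873·689 + 152·417 + 138·38 + 341·469 = 567
h_63 = 196·567 + 873·746 + 152·689 + 138·417 + 341·38 = 261
h_64 = 196·261 + 873·567 + 152·746 + 138·689 + 341·417 = 826
h_65 = 196·826 + 873·261 + 152·567 + 138·746 + 341·689 = 576
h_66 = 196·576 + 873·826 + 152·261 + 138·567 + 341·746 = 543
h_67 = 196·543 + 873·576 + 152·826 + 138·261 + 341·567 = 598
h_68 = 196·598 + 873·543 + 152·576 + 138·826 + 341·261 = 931
h_69 = 196·931 + 873·598 + 152·543 + 138·576 + 341·826 = 987
h_70 = 196·987 + 873·931 + 152·598 + 138·543 + 341·576 = 257
h_71 = 196·257 + 873·987 + 152·931 + 138·598 + 341·543 = 441
h_72 = 196·441 + 873·257 + 152·987 + 138·931 + 341·598 = 143
h_73 = 196·143 + 873·441 + 152·257 + 138·987 + 341·931 = 689
h_74 = 196·689 + 873·143 + 152·441 + 138·257 + 341·987 = 720
h_75 = 196·720 + 873·689 + 152·143 + 138·441 + 341·257 = 712
h_76 = 196·712 + 873·720 + 152·689 + 138·143 + 341·441 = 658
h_77 = 196·658 + 873·712 + 152·720 + 138·689 + 341·143 = 883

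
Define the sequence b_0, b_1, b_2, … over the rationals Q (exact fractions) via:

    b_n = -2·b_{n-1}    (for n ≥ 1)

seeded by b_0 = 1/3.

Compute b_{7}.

-128/3

b_1 = -2·1/3 = -2/3
b_2 = -2·-2/3 = 4/3
b_3 = -2·4/3 = -8/3
b_4 = -2·-8/3 = 16/3
b_5 = -2·16/3 = -32/3
b_6 = -2·-32/3 = 64/3
b_7 = -2·64/3 = -128/3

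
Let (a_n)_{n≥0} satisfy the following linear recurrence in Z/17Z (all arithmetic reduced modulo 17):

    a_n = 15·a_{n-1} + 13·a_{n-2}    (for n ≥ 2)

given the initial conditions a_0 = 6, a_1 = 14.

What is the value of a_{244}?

10

a_2 = 15·14 + 13·6 = 16
a_3 = 15·16 + 13·14 = 14
a_4 = 15·14 + 13·16 = 10
a_5 = 15·10 + 13·14 = 9
a_6 = 15·9 + 13·10 = 10
a_7 = 15·10 + 13·9 = 12
a_8 = 15·12 + 13·10 = 4
a_9 = 15·4 + 13·12 = 12
a_10 = 15·12 + 13·4 = 11
a_11 = 15·11 + 13·12 = 15
a_12 = 15·15 + 13·11 = 11
a_13 = 15·11 + 13·15 = 3
a_14 = 15·3 + 13·11 = 1
a_15 = 15·1 + 13·3 = 3
a_16 = 15·3 + 13·1 = 7
a_17 = 15·7 + 13·3 = 8
a_18 = 15·8 + 13·7 = 7
a_19 = 15·7 + 13·8 = 5
a_20 = 15·5 + 13·7 = 13
a_21 = 15·13 + 13·5 = 5
a_22 = 15·5 + 13·13 = 6
a_23 = 15·6 + 13·5 = 2
a_24 = 15·2 + 13·6 = 6
a_25 = 15·6 + 13·2 = 14
(a_24, a_25) = (6, 14) = (a_0, a_1), so the sequence has period 24.
244 ≡ 4 (mod 24), hence a_244 = a_4 = 10.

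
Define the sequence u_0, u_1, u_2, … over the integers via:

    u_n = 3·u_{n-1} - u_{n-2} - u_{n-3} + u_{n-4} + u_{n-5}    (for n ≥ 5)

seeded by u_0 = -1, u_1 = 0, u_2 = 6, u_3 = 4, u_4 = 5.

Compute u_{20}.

5902464

u_5 = 3·5 + -1·4 + -1·6 + 1·0 + 1·-1 = 4
u_6 = 3·4 + -1·5 + -1·4 + 1·6 + 1·0 = 9
u_7 = 3·9 + -1·4 + -1·5 + 1·4 + 1·6 = 28
u_8 = 3·28 + -1·9 + -1·4 + 1·5 + 1·4 = 80
u_9 = 3·80 + -1·28 + -1·9 + 1·4 + 1·5 = 212
u_10 = 3·212 + -1·80 + -1·28 + 1·9 + 1·4 = 541
u_11 = 3·541 + -1·212 + -1·80 + 1·28 + 1·9 = 1368
u_12 = 3·1368 + -1·541 + -1·212 + 1·80 + 1·28 = 3459
u_13 = 3·3459 + -1·1368 + -1·541 + 1·212 + 1·80 = 8760
u_14 = 3·8760 + -1·3459 + -1·1368 + 1·541 + 1·212 = 22206
u_15 = 3·22206 + -1·8760 + -1·3459 + 1·1368 + 1·541 = 56308
u_16 = 3·56308 + -1·22206 + -1·8760 + 1·3459 + 1·1368 = 142785
u_17 = 3·142785 + -1·56308 + -1·22206 + 1·8760 + 1·3459 = 362060
u_18 = 3·362060 + -1·142785 + -1·56308 + 1·22206 + 1·8760 = 918053
u_19 = 3·918053 + -1·362060 + -1·142785 + 1·56308 + 1·22206 = 2327828
u_20 = 3·2327828 + -1·918053 + -1·362060 + 1·142785 + 1·56308 = 5902464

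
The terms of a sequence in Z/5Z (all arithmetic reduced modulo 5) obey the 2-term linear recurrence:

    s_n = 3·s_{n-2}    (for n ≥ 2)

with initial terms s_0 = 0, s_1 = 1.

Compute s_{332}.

s_2 = 0·1 + 3·0 = 0
s_3 = 0·0 + 3·1 = 3
s_4 = 0·3 + 3·0 = 0
s_5 = 0·0 + 3·3 = 4
s_6 = 0·4 + 3·0 = 0
s_7 = 0·0 + 3·4 = 2
s_8 = 0·2 + 3·0 = 0
s_9 = 0·0 + 3·2 = 1
(s_8, s_9) = (0, 1) = (s_0, s_1), so the sequence has period 8.
332 ≡ 4 (mod 8), hence s_332 = s_4 = 0.

0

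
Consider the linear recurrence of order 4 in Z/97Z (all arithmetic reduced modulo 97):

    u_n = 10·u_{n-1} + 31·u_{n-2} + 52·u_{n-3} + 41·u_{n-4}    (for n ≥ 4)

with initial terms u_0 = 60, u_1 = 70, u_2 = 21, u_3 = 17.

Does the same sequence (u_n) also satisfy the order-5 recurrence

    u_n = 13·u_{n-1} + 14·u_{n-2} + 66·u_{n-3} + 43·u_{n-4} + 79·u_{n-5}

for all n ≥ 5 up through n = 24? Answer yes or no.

no

Terms u_0..u_24: 60, 70, 21, 17, 34, 76, 67, 59, 59, 95, 58, 88, 46, 11, 51, 61, 90, 74, 63, 17, 58, 45, 89, 81, 42
n=5: candidate gives 19, actual u_5 = 76 ✗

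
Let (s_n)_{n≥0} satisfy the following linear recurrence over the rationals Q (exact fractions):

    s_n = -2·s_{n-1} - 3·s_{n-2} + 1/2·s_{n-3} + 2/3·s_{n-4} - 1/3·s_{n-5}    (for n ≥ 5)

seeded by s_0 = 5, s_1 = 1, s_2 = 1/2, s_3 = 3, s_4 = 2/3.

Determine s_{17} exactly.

s_5 = -2·2/3 + -3·3 + 1/2·1/2 + 2/3·1 + -1/3·5 = -133/12
s_6 = -2·-133/12 + -3·2/3 + 1/2·3 + 2/3·1/2 + -1/3·1 = 65/3
s_7 = -2·65/3 + -3·-133/12 + 1/2·2/3 + 2/3·3 + -1/3·1/2 = -95/12
s_8 = -2·-95/12 + -3·65/3 + 1/2·-133/12 + 2/3·2/3 + -1/3·3 = -3979/72
s_9 = -2·-3979/72 + -3·-95/12 + 1/2·65/3 + 2/3·-133/12 + -1/3·2/3 = 275/2
s_10 = -2·275/2 + -3·-3979/72 + 1/2·-95/12 + 2/3·65/3 + -1/3·-133/12 = -3421/36
s_11 = -2·-3421/36 + -3·275/2 + 1/2·-3979/72 + 2/3·-95/12 + -1/3·65/3 = -37811/144
s_12 = -2·-37811/144 + -3·-3421/36 + 1/2·275/2 + 2/3·-3979/72 + -1/3·-95/12 = 182473/216
s_13 = -2·182473/216 + -3·-37811/144 + 1/2·-3421/36 + 2/3·275/2 + -1/3·-3979/72 = -362561/432
s_14 = -2·-362561/432 + -3·182473/216 + 1/2·-37811/144 + 2/3·-3421/36 + -1/3·275/2 = -947201/864
s_15 = -2·-947201/864 + -3·-362561/432 + 1/2·182473/216 + 2/3·-37811/144 + -1/3·-3421/36 = 239491/48
s_16 = -2·239491/48 + -3·-947201/864 + 1/2·-362561/432 + 2/3·182473/216 + -1/3·-37811/144 = -4185313/648
s_17 = -2·-4185313/648 + -3·239491/48 + 1/2·-947201/864 + 2/3·-362561/432 + -1/3·182473/216 = -17831951/5184

-17831951/5184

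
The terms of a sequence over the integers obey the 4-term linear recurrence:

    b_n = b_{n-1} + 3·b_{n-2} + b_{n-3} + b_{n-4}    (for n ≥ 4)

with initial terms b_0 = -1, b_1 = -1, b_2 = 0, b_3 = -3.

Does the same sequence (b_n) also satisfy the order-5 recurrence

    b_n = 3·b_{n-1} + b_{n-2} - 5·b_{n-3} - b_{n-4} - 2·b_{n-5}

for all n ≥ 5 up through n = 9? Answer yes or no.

Terms b_0..b_9: -1, -1, 0, -3, -5, -15, -33, -86, -205, -511
n=5: candidate gives -15, actual b_5 = -15 ✓
n=6: candidate gives -33, actual b_6 = -33 ✓
n=7: candidate gives -86, actual b_7 = -86 ✓
n=8: candidate gives -205, actual b_8 = -205 ✓
n=9: candidate gives -511, actual b_9 = -511 ✓

yes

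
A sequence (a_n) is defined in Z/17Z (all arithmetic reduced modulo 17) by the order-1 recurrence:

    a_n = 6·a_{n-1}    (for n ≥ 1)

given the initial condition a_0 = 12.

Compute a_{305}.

4

a_1 = 6·12 = 4
a_2 = 6·4 = 7
a_3 = 6·7 = 8
a_4 = 6·8 = 14
a_5 = 6·14 = 16
a_6 = 6·16 = 11
a_7 = 6·11 = 15
a_8 = 6·15 = 5
a_9 = 6·5 = 13
a_10 = 6·13 = 10
a_11 = 6·10 = 9
a_12 = 6·9 = 3
a_13 = 6·3 = 1
a_14 = 6·1 = 6
a_15 = 6·6 = 2
a_16 = 6·2 = 12
(a_16) = (12) = (a_0), so the sequence has period 16.
305 ≡ 1 (mod 16), hence a_305 = a_1 = 4.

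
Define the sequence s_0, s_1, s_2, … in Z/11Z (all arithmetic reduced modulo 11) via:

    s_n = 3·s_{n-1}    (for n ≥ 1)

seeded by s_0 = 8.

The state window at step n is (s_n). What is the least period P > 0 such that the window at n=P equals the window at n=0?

n=0: window = (8)
n=1: window = (2)
n=2: window = (6)
n=3: window = (7)
n=4: window = (10)
n=5: window = (8)
window at n=5 equals window at n=0 → period = 5

5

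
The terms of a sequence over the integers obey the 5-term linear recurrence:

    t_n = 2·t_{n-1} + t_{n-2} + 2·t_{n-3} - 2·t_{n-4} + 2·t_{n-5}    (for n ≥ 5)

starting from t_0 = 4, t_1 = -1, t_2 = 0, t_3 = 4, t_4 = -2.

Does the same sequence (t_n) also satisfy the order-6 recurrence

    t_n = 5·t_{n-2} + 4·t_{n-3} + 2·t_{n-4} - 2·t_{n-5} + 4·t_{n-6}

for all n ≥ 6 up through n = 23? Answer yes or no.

yes

Terms t_0..t_23: 4, -1, 0, 4, -2, 10, 24, 46, 148, 366, 944, 2506, 6484, 16926, 44192, 115154, 300396, 783446, 2043064, 5328442, 13896356, 36241182, 94516368, 246495874
n=6: candidate gives 24, actual t_6 = 24 ✓
n=7: candidate gives 46, actual t_7 = 46 ✓
n=8: candidate gives 148, actual t_8 = 148 ✓
n=9: candidate gives 366, actual t_9 = 366 ✓
n=10: candidate gives 944, actual t_10 = 944 ✓
n=11: candidate gives 2506, actual t_11 = 2506 ✓
n=12: candidate gives 6484, actual t_12 = 6484 ✓
n=13: candidate gives 16926, actual t_13 = 16926 ✓
n=14: candidate gives 44192, actual t_14 = 44192 ✓
n=15: candidate gives 115154, actual t_15 = 115154 ✓
n=16: candidate gives 300396, actual t_16 = 300396 ✓
n=17: candidate gives 783446, actual t_17 = 783446 ✓
n=18: candidate gives 2043064, actual t_18 = 2043064 ✓
n=19: candidate gives 5328442, actual t_19 = 5328442 ✓
n=20: candidate gives 13896356, actual t_20 = 13896356 ✓
n=21: candidate gives 36241182, actual t_21 = 36241182 ✓
n=22: candidate gives 94516368, actual t_22 = 94516368 ✓
n=23: candidate gives 246495874, actual t_23 = 246495874 ✓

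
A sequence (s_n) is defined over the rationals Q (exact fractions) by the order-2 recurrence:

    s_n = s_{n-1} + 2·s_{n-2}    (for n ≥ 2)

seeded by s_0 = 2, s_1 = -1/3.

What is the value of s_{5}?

49/3

s_2 = 1·-1/3 + 2·2 = 11/3
s_3 = 1·11/3 + 2·-1/3 = 3
s_4 = 1·3 + 2·11/3 = 31/3
s_5 = 1·31/3 + 2·3 = 49/3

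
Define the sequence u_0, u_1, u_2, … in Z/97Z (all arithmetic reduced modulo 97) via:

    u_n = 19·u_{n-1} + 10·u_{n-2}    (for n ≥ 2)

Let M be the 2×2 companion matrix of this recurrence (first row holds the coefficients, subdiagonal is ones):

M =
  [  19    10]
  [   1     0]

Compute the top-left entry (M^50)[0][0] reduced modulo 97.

(M^50)[0][0] is the top entry after applying M 50 times to the unit state (1, 0). Equivalently it is h_{51} for the auxiliary sequence (h_n) obeying the same recurrence with h_1 = 1 and h_i = 0 for 0 ≤ i < 1:
h_2 = 19·1 + 10·0 = 19
h_3 = 19·19 + 10·1 = 80
h_4 = 19·80 + 10·19 = 61
h_5 = 19·61 + 10·80 = 19
h_6 = 19·19 + 10·61 = 1
h_7 = 19·1 + 10·19 = 15
h_8 = 19·15 + 10·1 = 4
h_9 = 19·4 + 10·15 = 32
h_10 = 19·32 + 10·4 = 66
h_11 = 19·66 + 10·32 = 22
h_12 = 19·22 + 10·66 = 11
h_13 = 19·11 + 10·22 = 41
h_14 = 19·41 + 10·11 = 16
h_15 = 19·16 + 10·41 = 35
h_16 = 19·35 + 10·16 = 49
h_17 = 19·49 + 10·35 = 20
h_18 = 19·20 + 10·49 = 94
h_19 = 19·94 + 10·20 = 46
h_20 = 19·46 + 10·94 = 68
h_21 = 19·68 + 10·46 = 6
h_22 = 19·6 + 10·68 = 18
h_23 = 19·18 + 10·6 = 14
h_24 = 19·14 + 10·18 = 58
h_25 = 19·58 + 10·14 = 78
h_26 = 19·78 + 10·58 = 25
h_27 = 19·25 + 10·78 = 91
h_28 = 19·91 + 10·25 = 39
h_29 = 19·39 + 10·91 = 2
h_30 = 19·2 + 10·39 = 40
h_31 = 19·40 + 10·2 = 4
h_32 = 19·4 + 10·40 = 88
h_33 = 19·88 + 10·4 = 63
h_34 = 19·63 + 10·88 = 40
h_35 = 19·40 + 10·63 = 32
h_36 = 19·32 + 10·40 = 38
h_37 = 19·38 + 10·32 = 72
h_38 = 19·72 + 10·38 = 2
h_39 = 19·2 + 10·72 = 79
h_40 = 19·79 + 10·2 = 66
h_41 = 19·66 + 10·79 = 7
h_42 = 19·7 + 10·66 = 17
h_43 = 19·17 + 10·7 = 5
h_44 = 19·5 + 10·17 = 71
h_45 = 19·71 + 10·5 = 41
h_46 = 19·41 + 10·71 = 34
h_47 = 19·34 + 10·41 = 86
h_48 = 19·86 + 10·34 = 34
h_49 = 19·34 + 10·86 = 51
h_50 = 19·51 + 10·34 = 48
h_51 = 19·48 + 10·51 = 64

64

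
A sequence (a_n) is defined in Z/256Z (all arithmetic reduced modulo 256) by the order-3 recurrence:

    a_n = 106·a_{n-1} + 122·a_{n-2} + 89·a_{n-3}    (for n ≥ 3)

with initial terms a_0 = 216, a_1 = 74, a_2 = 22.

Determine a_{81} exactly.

a_3 = 106·22 + 122·74 + 89·216 = 120
a_4 = 106·120 + 122·22 + 89·74 = 230
a_5 = 106·230 + 122·120 + 89·22 = 18
a_6 = 106·18 + 122·230 + 89·120 = 200
a_7 = 106·200 + 122·18 + 89·230 = 90
a_8 = 106·90 + 122·200 + 89·18 = 214
a_9 = 106·214 + 122·90 + 89·200 = 8
a_10 = 106·8 + 122·214 + 89·90 = 150
a_11 = 106·150 + 122·8 + 89·214 = 82
a_12 = 106·82 + 122·150 + 89·8 = 56
a_13 = 106·56 + 122·82 + 89·150 = 106
a_14 = 106·106 + 122·56 + 89·82 = 22
a_15 = 106·22 + 122·106 + 89·56 = 24
a_16 = 106·24 + 122·22 + 89·106 = 70
a_17 = 106·70 + 122·24 + 89·22 = 18
a_18 = 106·18 + 122·70 + 89·24 = 40
a_19 = 106·40 + 122·18 + 89·70 = 122
a_20 = 106·122 + 122·40 + 89·18 = 214
a_21 = 106·214 + 122·122 + 89·40 = 168
a_22 = 106·168 + 122·214 + 89·122 = 246
a_23 = 106·246 + 122·168 + 89·214 = 82
a_24 = 106·82 + 122·246 + 89·168 = 152
a_25 = 106·152 + 122·82 + 89·246 = 138
a_26 = 106·138 + 122·152 + 89·82 = 22
a_27 = 106·22 + 122·138 + 89·152 = 184
a_28 = 106·184 + 122·22 + 89·138 = 166
a_29 = 106·166 + 122·184 + 89·22 = 18
a_30 = 106·18 + 122·166 + 89·184 = 136
a_31 = 106·136 + 122·18 + 89·166 = 154
a_32 = 106·154 + 122·136 + 89·18 = 214
a_33 = 106·214 + 122·154 + 89·136 = 72
a_34 = 106·72 + 122·214 + 89·154 = 86
a_35 = 106·86 + 122·72 + 89·214 = 82
a_36 = 106·82 + 122·86 + 89·72 = 248
a_37 = 106·248 + 122·82 + 89·86 = 170
a_38 = 106·170 + 122·248 + 89·82 = 22
a_39 = 106·22 + 122·170 + 89·248 = 88
a_40 = 106·88 + 122·22 + 89·170 = 6
a_41 = 106·6 + 122·88 + 89·22 = 18
a_42 = 106·18 + 122·6 + 89·88 = 232
a_43 = 106·232 + 122·18 + 89·6 = 186
a_44 = 106·186 + 122·232 + 89·18 = 214
a_45 = 106·214 + 122·186 + 89·232 = 232
a_46 = 106·232 + 122·214 + 89·186 = 182
a_47 = 106·182 + 122·232 + 89·214 = 82
a_48 = 106·82 + 122·182 + 89·232 = 88
a_49 = 106·88 + 122·82 + 89·182 = 202
a_50 = 106·202 + 122·88 + 89·82 = 22
a_51 = 106·22 + 122·202 + 89·88 = 248
a_52 = 106·248 + 122·22 + 89·202 = 102
a_53 = 106·102 + 122·248 + 89·22 = 18
a_54 = 106·18 + 122·102 + 89·248 = 72
a_55 = 106·72 + 122·18 + 89·102 = 218
a_56 = 106·218 + 122·72 + 89·18 = 214
a_57 = 106·214 + 122·218 + 89·72 = 136
a_58 = 106·136 + 122·214 + 89·218 = 22
a_59 = 106·22 + 122·136 + 89·214 = 82
a_60 = 106·82 + 122·22 + 89·136 = 184
a_61 = 106·184 + 122·82 + 89·22 = 234
a_62 = 106·234 + 122·184 + 89·82 = 22
a_63 = 106·22 + 122·234 + 89·184 = 152
a_64 = 106·152 + 122·22 + 89·234 = 198
a_65 = 106·198 + 122·152 + 89·22 = 18
a_66 = 106·18 + 122·198 + 89·152 = 168
a_67 = 106·168 + 122·18 + 89·198 = 250
a_68 = 106·250 + 122·168 + 89·18 = 214
a_69 = 106·214 + 122·250 + 89·168 = 40
a_70 = 106·40 + 122·214 + 89·250 = 118
a_71 = 106·118 + 122·40 + 89·214 = 82
a_72 = 106·82 + 122·118 + 89·40 = 24
a_73 = 106·24 + 122·82 + 89·118 = 10
a_74 = 106·10 + 122·24 + 89·82 = 22
a_75 = 106·22 + 122·10 + 89·24 = 56
a_76 = 106·56 + 122·22 + 89·10 = 38
a_77 = 106·38 + 122·56 + 89·22 = 18
a_78 = 106·18 + 122·38 + 89·56 = 8
a_79 = 106·8 + 122·18 + 89·38 = 26
a_80 = 106·26 + 122·8 + 89·18 = 214
a_81 = 106·214 + 122·26 + 89·8 = 200

200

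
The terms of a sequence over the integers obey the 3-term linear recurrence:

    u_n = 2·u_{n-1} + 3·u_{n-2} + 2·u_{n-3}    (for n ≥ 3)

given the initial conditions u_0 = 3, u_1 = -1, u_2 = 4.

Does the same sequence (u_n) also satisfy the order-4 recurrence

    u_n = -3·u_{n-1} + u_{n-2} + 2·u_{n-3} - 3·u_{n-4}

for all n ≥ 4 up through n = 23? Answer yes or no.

no

Terms u_0..u_23: 3, -1, 4, 11, 32, 105, 328, 1035, 3264, 10289, 32440, 102275, 322448, 1016601, 3205096, 10104891, 31858272, 100441409, 316667416, 998375603, 3147636272, 9923734185, 31287128392, 98640731883
n=4: candidate gives -40, actual u_4 = 32 ✗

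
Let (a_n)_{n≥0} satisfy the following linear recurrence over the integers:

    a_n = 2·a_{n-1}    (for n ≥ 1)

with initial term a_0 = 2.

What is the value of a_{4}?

32

a_1 = 2·2 = 4
a_2 = 2·4 = 8
a_3 = 2·8 = 16
a_4 = 2·16 = 32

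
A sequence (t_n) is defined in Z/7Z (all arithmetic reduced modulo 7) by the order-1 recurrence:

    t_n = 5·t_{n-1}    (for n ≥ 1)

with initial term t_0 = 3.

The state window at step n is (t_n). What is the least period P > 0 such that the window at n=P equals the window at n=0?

n=0: window = (3)
n=1: window = (1)
n=2: window = (5)
n=3: window = (4)
n=4: window = (6)
n=5: window = (2)
n=6: window = (3)
window at n=6 equals window at n=0 → period = 6

6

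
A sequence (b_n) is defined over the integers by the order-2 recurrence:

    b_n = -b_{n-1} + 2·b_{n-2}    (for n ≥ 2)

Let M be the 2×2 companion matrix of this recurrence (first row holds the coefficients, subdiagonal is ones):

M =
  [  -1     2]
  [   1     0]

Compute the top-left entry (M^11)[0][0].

(M^11)[0][0] is the top entry after applying M 11 times to the unit state (1, 0). Equivalently it is h_{12} for the auxiliary sequence (h_n) obeying the same recurrence with h_1 = 1 and h_i = 0 for 0 ≤ i < 1:
h_2 = -1·1 + 2·0 = -1
h_3 = -1·-1 + 2·1 = 3
h_4 = -1·3 + 2·-1 = -5
h_5 = -1·-5 + 2·3 = 11
h_6 = -1·11 + 2·-5 = -21
h_7 = -1·-21 + 2·11 = 43
h_8 = -1·43 + 2·-21 = -85
h_9 = -1·-85 + 2·43 = 171
h_10 = -1·171 + 2·-85 = -341
h_11 = -1·-341 + 2·171 = 683
h_12 = -1·683 + 2·-341 = -1365

-1365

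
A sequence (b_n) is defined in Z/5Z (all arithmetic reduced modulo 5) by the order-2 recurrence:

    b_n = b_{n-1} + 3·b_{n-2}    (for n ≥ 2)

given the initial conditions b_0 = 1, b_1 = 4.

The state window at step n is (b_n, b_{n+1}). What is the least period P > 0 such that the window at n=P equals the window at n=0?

n=0: window = (1, 4)
n=1: window = (4, 2)
n=2: window = (2, 4)
n=3: window = (4, 0)
n=4: window = (0, 2)
n=5: window = (2, 2)
n=6: window = (2, 3)
n=7: window = (3, 4)
n=8: window = (4, 3)
n=9: window = (3, 0)
n=10: window = (0, 4)
n=11: window = (4, 4)
n=12: window = (4, 1)
n=13: window = (1, 3)
n=14: window = (3, 1)
n=15: window = (1, 0)
n=16: window = (0, 3)
n=17: window = (3, 3)
n=18: window = (3, 2)
n=19: window = (2, 1)
n=20: window = (1, 2)
n=21: window = (2, 0)
n=22: window = (0, 1)
n=23: window = (1, 1)
n=24: window = (1, 4)
window at n=24 equals window at n=0 → period = 24

24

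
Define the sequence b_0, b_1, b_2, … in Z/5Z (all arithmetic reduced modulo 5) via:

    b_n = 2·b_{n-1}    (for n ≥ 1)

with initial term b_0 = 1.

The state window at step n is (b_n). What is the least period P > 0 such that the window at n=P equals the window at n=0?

4

n=0: window = (1)
n=1: window = (2)
n=2: window = (4)
n=3: window = (3)
n=4: window = (1)
window at n=4 equals window at n=0 → period = 4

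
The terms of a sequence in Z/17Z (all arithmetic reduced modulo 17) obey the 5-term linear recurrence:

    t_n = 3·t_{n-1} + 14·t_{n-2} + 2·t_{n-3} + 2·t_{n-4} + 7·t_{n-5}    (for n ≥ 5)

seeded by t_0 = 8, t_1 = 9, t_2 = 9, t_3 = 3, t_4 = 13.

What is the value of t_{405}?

2

t_5 = 3·13 + 14·3 + 2·9 + 2·9 + 7·8 = 3
t_6 = 3·3 + 14·13 + 2·3 + 2·9 + 7·9 = 6
t_7 = 3·6 + 14·3 + 2·13 + 2·3 + 7·9 = 2
t_8 = 3·2 + 14·6 + 2·3 + 2·13 + 7·3 = 7
t_9 = 3·7 + 14·2 + 2·6 + 2·3 + 7·13 = 5
t_10 = 3·5 + 14·7 + 2·2 + 2·6 + 7·3 = 14
Continuing the recurrence:
  t_11 = 2;  t_12 = 2;  t_13 = 2;  t_14 = 16;  t_15 = 12;  t_16 = 10
  t_17 = 10;  t_18 = 2;  t_19 = 13;  t_20 = 4;  t_21 = 16;  t_22 = 0
  t_23 = 0;  t_24 = 12;  t_25 = 11;  t_26 = 7;  t_27 = 12;  t_28 = 10
  t_29 = 12;  t_30 = 2;  t_31 = 12;  t_32 = 5;  t_33 = 9;  t_34 = 5
  t_35 = 2;  t_36 = 1;  t_37 = 9;  t_38 = 16;  t_39 = 11;  t_40 = 2
  t_41 = 13;  t_42 = 14;  t_43 = 5;  t_44 = 12;  t_45 = 4;  t_46 = 3
  t_47 = 10;  t_48 = 3;  t_49 = 9;  t_50 = 4;  t_51 = 15;  t_52 = 8
  t_53 = 9;  t_54 = 2;  t_55 = 2;  t_56 = 3;  t_57 = 13;  t_58 = 16
  t_59 = 16;  t_60 = 12;  t_61 = 16;  t_62 = 14;  t_63 = 9;  t_64 = 0
  t_65 = 15;  t_66 = 16;  t_67 = 0;  t_68 = 11;  t_69 = 10;  t_70 = 15
  t_71 = 13;  t_72 = 2;  t_73 = 9;  t_74 = 11;  t_75 = 5;  t_76 = 10
  t_77 = 1;  t_78 = 0;  t_79 = 2;  t_80 = 12;  t_81 = 0;  t_82 = 9
  t_83 = 4;  t_84 = 6;  t_85 = 6;  t_86 = 9;  t_87 = 7;  t_88 = 12
  t_89 = 2;  t_90 = 10;  t_91 = 6;  t_92 = 14;  t_93 = 13;  t_94 = 9
  t_95 = 13;  t_96 = 6;  t_97 = 2;  t_98 = 4;  t_99 = 5;  t_100 = 8
  t_101 = 12;  t_102 = 10;  t_103 = 14;  t_104 = 2;  t_105 = 13;  t_106 = 12
  t_107 = 14;  t_108 = 15;  t_109 = 16;  t_110 = 10;  t_111 = 5;  t_112 = 9
  t_113 = 16;  t_114 = 10;  t_115 = 12;  t_116 = 6;  t_117 = 12;  t_118 = 4
  t_119 = 14;  t_120 = 14;  t_121 = 6;  t_122 = 11;  t_123 = 14;  t_124 = 11
  t_125 = 4;  t_126 = 3;  t_127 = 5;  t_128 = 15;  t_129 = 2;  t_130 = 5
  t_131 = 2;  t_132 = 9;  t_133 = 4;  t_134 = 13;  t_135 = 16;  t_136 = 15
  t_137 = 9;  t_138 = 0;  t_139 = 7;  t_140 = 11;  t_141 = 16;  t_142 = 7
  t_143 = 9;  t_144 = 7;  t_145 = 15;  t_146 = 15;  t_147 = 13;  t_148 = 16
  t_149 = 16;  t_150 = 8;  t_151 = 3;  t_152 = 4;  t_153 = 10;  t_154 = 16
  t_155 = 3;  t_156 = 10;  t_157 = 16;  t_158 = 7;  t_159 = 9;  t_160 = 11
  t_161 = 3;  t_162 = 1;  t_163 = 15;  t_164 = 14;  t_165 = 14;  t_166 = 2
  t_167 = 12;  t_168 = 4;  t_169 = 4;  t_170 = 7;  t_171 = 4;  t_172 = 6
  t_173 = 5;  t_174 = 13;  t_175 = 8;  t_176 = 1;  t_177 = 6;  t_178 = 7
  t_179 = 10;  t_180 = 11;  t_181 = 2;  t_182 = 15;  t_183 = 11;  t_184 = 16
  t_185 = 7;  t_186 = 5;  t_187 = 0;  t_188 = 6;  t_189 = 1;  t_190 = 10
  t_191 = 6;  t_192 = 2;  t_193 = 1;  t_194 = 2;  t_195 = 4;  t_196 = 3
  t_197 = 0;  t_198 = 10;  t_199 = 7;  t_200 = 8;  t_201 = 10;  t_202 = 6
  t_203 = 3;  t_204 = 8;  t_205 = 1;  t_206 = 16;  t_207 = 7;  t_208 = 12
  t_209 = 3;  t_210 = 9;  t_211 = 15;  t_212 = 12;  t_213 = 14;  t_214 = 7
  t_215 = 11;  t_216 = 16;  t_217 = 5;  t_218 = 16;  t_219 = 0;  t_220 = 3
  t_221 = 10;  t_222 = 3;  t_223 = 12;  t_224 = 2;  t_225 = 0;  t_226 = 9
  t_227 = 8;  t_228 = 0;  t_229 = 8;  t_230 = 7;  t_231 = 8;  t_232 = 7
  t_233 = 10;  t_234 = 10;  t_235 = 11;  t_236 = 8;  t_237 = 12;  t_238 = 5
  t_239 = 2;  t_240 = 6;  t_241 = 0;  t_242 = 12;  t_243 = 2;  t_244 = 13
  t_245 = 14;  t_246 = 14;  t_247 = 12;  t_248 = 11;  t_249 = 8;  t_250 = 5
  t_251 = 16;  t_252 = 2;  t_253 = 10;  t_254 = 3;  t_255 = 16;  t_256 = 5
  t_257 = 7;  t_258 = 12;  t_259 = 10;  t_260 = 11;  t_261 = 8;  t_262 = 16
  t_263 = 14;  t_264 = 0;  t_265 = 15;  t_266 = 8;  t_267 = 0;  t_268 = 2
  t_269 = 1;  t_270 = 16;  t_271 = 3;  t_272 = 1;  t_273 = 8;  t_274 = 15
  t_275 = 5;  t_276 = 9;  t_277 = 14;  t_278 = 9;  t_279 = 16;  t_280 = 0
  t_281 = 10;  t_282 = 8;  t_283 = 4;  t_284 = 1;  t_285 = 10;  t_286 = 2
  t_287 = 8;  t_288 = 0;  t_289 = 7;  t_290 = 9;  t_291 = 2;  t_292 = 15
  t_293 = 3;  t_294 = 1;  t_295 = 6;  t_296 = 14;  t_297 = 1;  t_298 = 13
  t_299 = 15;  t_300 = 10;  t_301 = 9;  t_302 = 9;  t_303 = 5;  t_304 = 12
  t_305 = 8;  t_306 = 11;  t_307 = 4;  t_308 = 3;  t_309 = 0;  t_310 = 9
  t_311 = 16;  t_312 = 4;  t_313 = 3;  t_314 = 13;  t_315 = 14;  t_316 = 10
  t_317 = 14;  t_318 = 2;  t_319 = 1;  t_320 = 7;  t_321 = 1;  t_322 = 1
  t_323 = 13;  t_324 = 8;  t_325 = 4;  t_326 = 6;  t_327 = 4;  t_328 = 7
  t_329 = 0;  t_330 = 10;  t_331 = 9;  t_332 = 5;  t_333 = 6;  t_334 = 7
  t_335 = 16;  t_336 = 10;  t_337 = 9;  t_338 = 0;  t_339 = 6;  t_340 = 15
  t_341 = 13;  t_342 = 1;  t_343 = 6;  t_344 = 11;  t_345 = 12;  t_346 = 6
  t_347 = 6;  t_348 = 3;  t_349 = 2;  t_350 = 3;  t_351 = 12;  t_352 = 11
  t_353 = 11;  t_354 = 10;  t_355 = 13;  t_356 = 1;  t_357 = 15;  t_358 = 12
  t_359 = 4;  t_360 = 14;  t_361 = 6;  t_362 = 11;  t_363 = 16;  t_364 = 15
  t_365 = 10;  t_366 = 13;  t_367 = 12;  t_368 = 6;  t_369 = 14;  t_370 = 8
  t_371 = 7;  t_372 = 2;  t_373 = 3;  t_374 = 12;  t_375 = 16;  t_376 = 3
  t_377 = 5;  t_378 = 15;  t_379 = 16;  t_380 = 12;  t_381 = 15;  t_382 = 4
  t_383 = 9;  t_384 = 11;  t_385 = 9;  t_386 = 6;  t_387 = 8;  t_388 = 7
  t_389 = 2;  t_390 = 8;  t_391 = 5;  t_392 = 14;  t_393 = 11;  t_394 = 14
  t_395 = 1;  t_396 = 12;  t_397 = 11;  t_398 = 2;  t_399 = 12;  t_400 = 15
  t_401 = 0;  t_402 = 9;  t_403 = 10
t_404 = 3·10 + 14·9 + 2·0 + 2·15 + 7·12 = 15
t_405 = 3·15 + 14·10 + 2·9 + 2·0 + 7·15 = 2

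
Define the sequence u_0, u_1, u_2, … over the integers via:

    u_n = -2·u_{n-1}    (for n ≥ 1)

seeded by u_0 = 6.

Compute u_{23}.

u_1 = -2·6 = -12
u_2 = -2·-12 = 24
u_3 = -2·24 = -48
u_4 = -2·-48 = 96
u_5 = -2·96 = -192
u_6 = -2·-192 = 384
u_7 = -2·384 = -768
u_8 = -2·-768 = 1536
u_9 = -2·1536 = -3072
u_10 = -2·-3072 = 6144
u_11 = -2·6144 = -12288
u_12 = -2·-12288 = 24576
u_13 = -2·24576 = -49152
u_14 = -2·-49152 = 98304
u_15 = -2·98304 = -196608
u_16 = -2·-196608 = 393216
u_17 = -2·393216 = -786432
u_18 = -2·-786432 = 1572864
u_19 = -2·1572864 = -3145728
u_20 = -2·-3145728 = 6291456
u_21 = -2·6291456 = -12582912
u_22 = -2·-12582912 = 25165824
u_23 = -2·25165824 = -50331648

-50331648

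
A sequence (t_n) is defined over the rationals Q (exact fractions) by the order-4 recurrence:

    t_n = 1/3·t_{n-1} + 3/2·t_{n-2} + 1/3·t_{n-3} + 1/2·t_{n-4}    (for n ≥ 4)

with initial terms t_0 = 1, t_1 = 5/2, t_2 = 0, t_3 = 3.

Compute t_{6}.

721/108

t_4 = 1/3·3 + 3/2·0 + 1/3·5/2 + 1/2·1 = 7/3
t_5 = 1/3·7/3 + 3/2·3 + 1/3·0 + 1/2·5/2 = 235/36
t_6 = 1/3·235/36 + 3/2·7/3 + 1/3·3 + 1/2·0 = 721/108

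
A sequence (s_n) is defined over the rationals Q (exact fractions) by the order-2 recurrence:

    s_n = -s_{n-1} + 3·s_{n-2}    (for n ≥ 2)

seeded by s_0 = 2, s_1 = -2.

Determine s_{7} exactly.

s_2 = -1·-2 + 3·2 = 8
s_3 = -1·8 + 3·-2 = -14
s_4 = -1·-14 + 3·8 = 38
s_5 = -1·38 + 3·-14 = -80
s_6 = -1·-80 + 3·38 = 194
s_7 = -1·194 + 3·-80 = -434

-434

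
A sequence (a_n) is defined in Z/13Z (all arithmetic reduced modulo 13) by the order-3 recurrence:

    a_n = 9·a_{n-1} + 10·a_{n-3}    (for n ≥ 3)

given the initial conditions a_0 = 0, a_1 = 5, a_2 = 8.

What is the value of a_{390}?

a_3 = 9·8 + 0·5 + 10·0 = 7
a_4 = 9·7 + 0·8 + 10·5 = 9
a_5 = 9·9 + 0·7 + 10·8 = 5
a_6 = 9·5 + 0·9 + 10·7 = 11
a_7 = 9·11 + 0·5 + 10·9 = 7
a_8 = 9·7 + 0·11 + 10·5 = 9
Continuing the recurrence:
  a_9 = 9;  a_10 = 8;  a_11 = 6;  a_12 = 1;  a_13 = 11;  a_14 = 3
  a_15 = 11;  a_16 = 1;  a_17 = 0;  a_18 = 6;  a_19 = 12;  a_20 = 4
  a_21 = 5;  a_22 = 9;  a_23 = 4;  a_24 = 8;  a_25 = 6;  a_26 = 3
  a_27 = 3;  a_28 = 9;  a_29 = 7;  a_30 = 2;  a_31 = 4;  a_32 = 2
  a_33 = 12;  a_34 = 5;  a_35 = 0;  a_36 = 3;  a_37 = 12;  a_38 = 4
  a_39 = 1;  a_40 = 12;  a_41 = 5;  a_42 = 3;  a_43 = 4;  a_44 = 8
  a_45 = 11;  a_46 = 9;  a_47 = 5;  a_48 = 12;  a_49 = 3;  a_50 = 12
  a_51 = 7;  a_52 = 2;  a_53 = 8;  a_54 = 12;  a_55 = 11;  a_56 = 10
  a_57 = 2;  a_58 = 11;  a_59 = 4;  a_60 = 4;  a_61 = 3;  a_62 = 2
  a_63 = 6;  a_64 = 6;  a_65 = 9;  a_66 = 11;  a_67 = 3;  a_68 = 0
  a_69 = 6;  a_70 = 6;  a_71 = 2;  a_72 = 0;  a_73 = 8;  a_74 = 1
  a_75 = 9;  a_76 = 5;  a_77 = 3;  a_78 = 0;  a_79 = 11;  a_80 = 12
  a_81 = 4;  a_82 = 3;  a_83 = 4;  a_84 = 11;  a_85 = 12;  a_86 = 5
  a_87 = 12;  a_88 = 7;  a_89 = 9;  a_90 = 6;  a_91 = 7;  a_92 = 10
  a_93 = 7;  a_94 = 3;  a_95 = 10;  a_96 = 4;  a_97 = 1;  a_98 = 5
  a_99 = 7;  a_100 = 8;  a_101 = 5;  a_102 = 11;  a_103 = 10;  a_104 = 10
  a_105 = 5;  a_106 = 2;  a_107 = 1;  a_108 = 7;  a_109 = 5;  a_110 = 3
  a_111 = 6;  a_112 = 0;  a_113 = 4;  a_114 = 5;  a_115 = 6;  a_116 = 3
  a_117 = 12;  a_118 = 12;  a_119 = 8;  a_120 = 10;  a_121 = 2;  a_122 = 7
  a_123 = 7;  a_124 = 5;  a_125 = 11;  a_126 = 0;  a_127 = 11;  a_128 = 1
  a_129 = 9;  a_130 = 9;  a_131 = 0;  a_132 = 12;  a_133 = 3;  a_134 = 1
  a_135 = 12;  a_136 = 8;  a_137 = 4;  a_138 = 0;  a_139 = 2;  a_140 = 6
  a_141 = 2;  a_142 = 12;  a_143 = 12;  a_144 = 11;  a_145 = 11;  a_146 = 11
  a_147 = 1;  a_148 = 2;  a_149 = 11;  a_150 = 5;  a_151 = 0;  a_152 = 6
  a_153 = 0;  a_154 = 0;  a_155 = 8;  a_156 = 7;  a_157 = 11;  a_158 = 10
  a_159 = 4;  a_160 = 3;  a_161 = 10;  a_162 = 0;  a_163 = 4;  a_164 = 6
  a_165 = 2;  a_166 = 6;  a_167 = 10;  a_168 = 6;  a_169 = 10;  a_170 = 8
  a_171 = 2;  a_172 = 1;  a_173 = 11;  a_174 = 2;  a_175 = 2;  a_176 = 11
  a_177 = 2;  a_178 = 12;  a_179 = 10;  a_180 = 6;  a_181 = 5;  a_182 = 2
  a_183 = 0;  a_184 = 11;  a_185 = 2;  a_186 = 5;  a_187 = 12;  a_188 = 11
  a_189 = 6;  a_190 = 5;  a_191 = 12;  a_192 = 12;  a_193 = 2;  a_194 = 8
  a_195 = 10;  a_196 = 6;  a_197 = 4;  a_198 = 6;  a_199 = 10;  a_200 = 0
  a_201 = 8;  a_202 = 3;  a_203 = 1;  a_204 = 11;  a_205 = 12;  a_206 = 1
  a_207 = 2;  a_208 = 8;  a_209 = 4;  a_210 = 4;  a_211 = 12;  a_212 = 5
  a_213 = 7;  a_214 = 1;  a_215 = 7;  a_216 = 3;  a_217 = 11;  a_218 = 0
  a_219 = 4;  a_220 = 3;  a_221 = 1;  a_222 = 10;  a_223 = 3;  a_224 = 11
  a_225 = 4;  a_226 = 1;  a_227 = 2;  a_228 = 6;  a_229 = 12;  a_230 = 11
  a_231 = 3;  a_232 = 4;  a_233 = 3;  a_234 = 5;  a_235 = 7;  a_236 = 2
  a_237 = 3;  a_238 = 6;  a_239 = 9;  a_240 = 7;  a_241 = 6;  a_242 = 1
  a_243 = 1;  a_244 = 4;  a_245 = 7;  a_246 = 8;  a_247 = 8;  a_248 = 12
  a_249 = 6;  a_250 = 4;  a_251 = 0;  a_252 = 8;  a_253 = 8;  a_254 = 7
  a_255 = 0;  a_256 = 2;  a_257 = 10;  a_258 = 12;  a_259 = 11;  a_260 = 4
  a_261 = 0;  a_262 = 6;  a_263 = 3;  a_264 = 1;  a_265 = 4;  a_266 = 1
  a_267 = 6;  a_268 = 3;  a_269 = 11;  a_270 = 3;  a_271 = 5;  a_272 = 12
  a_273 = 8;  a_274 = 5;  a_275 = 9;  a_276 = 5;  a_277 = 4;  a_278 = 9
  a_279 = 1;  a_280 = 10;  a_281 = 11;  a_282 = 5;  a_283 = 2;  a_284 = 11
  a_285 = 6;  a_286 = 9;  a_287 = 9;  a_288 = 11;  a_289 = 7;  a_290 = 10
  a_291 = 5;  a_292 = 11;  a_293 = 4;  a_294 = 8;  a_295 = 0;  a_296 = 1
  a_297 = 11;  a_298 = 8;  a_299 = 4;  a_300 = 3;  a_301 = 3;  a_302 = 2
  a_303 = 9;  a_304 = 7;  a_305 = 5;  a_306 = 5;  a_307 = 11;  a_308 = 6
  a_309 = 0;  a_310 = 6;  a_311 = 10;  a_312 = 12;  a_313 = 12;  a_314 = 0
  a_315 = 3;  a_316 = 4;  a_317 = 10;  a_318 = 3;  a_319 = 2;  a_320 = 1
  a_321 = 0;  a_322 = 7;  a_323 = 8;  a_324 = 7;  a_325 = 3;  a_326 = 3
  a_327 = 6;  a_328 = 6;  a_329 = 6;  a_330 = 10;  a_331 = 7;  a_332 = 6
  a_333 = 11;  a_334 = 0;  a_335 = 8;  a_336 = 0;  a_337 = 0;  a_338 = 2
  a_339 = 5;  a_340 = 6;  a_341 = 9;  a_342 = 1;  a_343 = 4;  a_344 = 9
  a_345 = 0;  a_346 = 1;  a_347 = 8;  a_348 = 7;  a_349 = 8;  a_350 = 9
  a_351 = 8;  a_352 = 9;  a_353 = 2;  a_354 = 7;  a_355 = 10;  a_356 = 6
  a_357 = 7;  a_358 = 7;  a_359 = 6;  a_360 = 7;  a_361 = 3;  a_362 = 9
  a_363 = 8;  a_364 = 11;  a_365 = 7;  a_366 = 0;  a_367 = 6;  a_368 = 7
  a_369 = 11;  a_370 = 3;  a_371 = 6;  a_372 = 8;  a_373 = 11;  a_374 = 3
  a_375 = 3;  a_376 = 7;  a_377 = 2;  a_378 = 9;  a_379 = 8;  a_380 = 1
  a_381 = 8;  a_382 = 9;  a_383 = 0;  a_384 = 2;  a_385 = 4;  a_386 = 10
  a_387 = 6;  a_388 = 3
a_389 = 9·3 + 0·6 + 10·10 = 10
a_390 = 9·10 + 0·3 + 10·6 = 7

7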